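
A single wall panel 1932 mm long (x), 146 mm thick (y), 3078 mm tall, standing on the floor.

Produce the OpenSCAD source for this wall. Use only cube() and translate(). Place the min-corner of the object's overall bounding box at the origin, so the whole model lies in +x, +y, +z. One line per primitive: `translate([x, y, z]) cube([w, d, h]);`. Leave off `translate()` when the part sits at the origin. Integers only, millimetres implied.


cube([1932, 146, 3078]);


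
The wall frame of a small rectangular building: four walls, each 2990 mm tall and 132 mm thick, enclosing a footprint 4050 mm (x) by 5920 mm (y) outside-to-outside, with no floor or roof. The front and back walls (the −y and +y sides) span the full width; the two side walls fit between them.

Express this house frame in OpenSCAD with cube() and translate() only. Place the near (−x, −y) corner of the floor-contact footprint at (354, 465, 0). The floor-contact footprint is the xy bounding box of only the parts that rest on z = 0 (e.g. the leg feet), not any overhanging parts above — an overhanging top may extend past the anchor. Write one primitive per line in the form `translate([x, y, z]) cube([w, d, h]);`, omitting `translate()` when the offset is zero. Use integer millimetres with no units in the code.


translate([354, 465, 0]) cube([4050, 132, 2990]);
translate([354, 6253, 0]) cube([4050, 132, 2990]);
translate([354, 597, 0]) cube([132, 5656, 2990]);
translate([4272, 597, 0]) cube([132, 5656, 2990]);


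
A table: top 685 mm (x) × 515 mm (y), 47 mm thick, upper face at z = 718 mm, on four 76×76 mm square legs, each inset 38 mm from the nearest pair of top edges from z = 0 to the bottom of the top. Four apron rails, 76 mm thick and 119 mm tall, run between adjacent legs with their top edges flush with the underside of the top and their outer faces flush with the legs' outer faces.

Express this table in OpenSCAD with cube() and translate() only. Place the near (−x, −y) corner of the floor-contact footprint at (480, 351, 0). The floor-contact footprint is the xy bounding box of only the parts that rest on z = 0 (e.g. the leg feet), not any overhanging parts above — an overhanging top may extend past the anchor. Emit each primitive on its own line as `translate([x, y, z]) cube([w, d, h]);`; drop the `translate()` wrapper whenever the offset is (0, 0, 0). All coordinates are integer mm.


translate([442, 313, 671]) cube([685, 515, 47]);
translate([480, 351, 0]) cube([76, 76, 671]);
translate([1013, 351, 0]) cube([76, 76, 671]);
translate([480, 714, 0]) cube([76, 76, 671]);
translate([1013, 714, 0]) cube([76, 76, 671]);
translate([556, 351, 552]) cube([457, 76, 119]);
translate([556, 714, 552]) cube([457, 76, 119]);
translate([480, 427, 552]) cube([76, 287, 119]);
translate([1013, 427, 552]) cube([76, 287, 119]);


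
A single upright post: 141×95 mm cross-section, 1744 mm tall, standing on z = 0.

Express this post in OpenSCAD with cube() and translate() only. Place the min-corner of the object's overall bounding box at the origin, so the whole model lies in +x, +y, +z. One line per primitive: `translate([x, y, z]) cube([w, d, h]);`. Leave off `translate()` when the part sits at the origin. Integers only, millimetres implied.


cube([141, 95, 1744]);


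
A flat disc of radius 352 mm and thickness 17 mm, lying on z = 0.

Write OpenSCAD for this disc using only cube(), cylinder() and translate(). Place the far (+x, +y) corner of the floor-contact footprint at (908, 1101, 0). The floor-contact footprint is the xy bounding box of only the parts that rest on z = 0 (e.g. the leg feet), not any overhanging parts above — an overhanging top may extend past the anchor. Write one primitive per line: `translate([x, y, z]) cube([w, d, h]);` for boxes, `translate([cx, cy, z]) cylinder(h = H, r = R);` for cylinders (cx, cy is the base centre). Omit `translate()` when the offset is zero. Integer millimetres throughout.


translate([556, 749, 0]) cylinder(h = 17, r = 352);


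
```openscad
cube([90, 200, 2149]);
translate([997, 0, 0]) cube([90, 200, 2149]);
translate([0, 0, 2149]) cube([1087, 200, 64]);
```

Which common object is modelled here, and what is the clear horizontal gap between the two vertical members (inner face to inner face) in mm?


A door frame. The clear opening width is 907 mm.

Two 2149 mm tall posts with a header on top — a door frame. The left jamb is 90 mm wide at x = 0; the right jamb starts at x = 997. The clear opening is 997 − 90 = 907 mm.


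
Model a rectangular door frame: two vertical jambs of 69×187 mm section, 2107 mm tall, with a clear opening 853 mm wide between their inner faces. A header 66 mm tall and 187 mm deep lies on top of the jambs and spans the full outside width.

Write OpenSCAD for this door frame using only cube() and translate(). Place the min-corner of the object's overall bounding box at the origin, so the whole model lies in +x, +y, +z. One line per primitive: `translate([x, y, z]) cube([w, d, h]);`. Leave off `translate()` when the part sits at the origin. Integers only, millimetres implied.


cube([69, 187, 2107]);
translate([922, 0, 0]) cube([69, 187, 2107]);
translate([0, 0, 2107]) cube([991, 187, 66]);


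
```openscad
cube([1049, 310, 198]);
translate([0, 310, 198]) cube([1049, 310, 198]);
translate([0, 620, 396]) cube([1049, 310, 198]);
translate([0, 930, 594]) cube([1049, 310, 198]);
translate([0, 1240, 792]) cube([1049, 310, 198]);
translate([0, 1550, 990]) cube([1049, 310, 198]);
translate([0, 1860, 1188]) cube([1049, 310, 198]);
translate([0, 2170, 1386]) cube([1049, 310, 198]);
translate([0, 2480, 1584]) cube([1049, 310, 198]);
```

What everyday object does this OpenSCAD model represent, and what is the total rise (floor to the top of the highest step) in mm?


A staircase. The total rise is 1782 mm.

9 identical blocks, each offset up and back from the previous — a staircase. Each step is 198 mm tall and there are 9 of them, so the total rise is 9 × 198 = 1782 mm.


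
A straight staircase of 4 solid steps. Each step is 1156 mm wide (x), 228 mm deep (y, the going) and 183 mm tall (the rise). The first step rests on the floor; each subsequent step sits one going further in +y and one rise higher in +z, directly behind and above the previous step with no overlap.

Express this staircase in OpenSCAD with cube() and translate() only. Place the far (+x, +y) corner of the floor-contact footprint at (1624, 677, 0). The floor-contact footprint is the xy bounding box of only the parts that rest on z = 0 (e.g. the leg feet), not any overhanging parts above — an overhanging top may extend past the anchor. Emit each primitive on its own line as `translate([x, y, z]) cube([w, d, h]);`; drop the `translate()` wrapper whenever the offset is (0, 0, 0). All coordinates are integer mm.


translate([468, 449, 0]) cube([1156, 228, 183]);
translate([468, 677, 183]) cube([1156, 228, 183]);
translate([468, 905, 366]) cube([1156, 228, 183]);
translate([468, 1133, 549]) cube([1156, 228, 183]);


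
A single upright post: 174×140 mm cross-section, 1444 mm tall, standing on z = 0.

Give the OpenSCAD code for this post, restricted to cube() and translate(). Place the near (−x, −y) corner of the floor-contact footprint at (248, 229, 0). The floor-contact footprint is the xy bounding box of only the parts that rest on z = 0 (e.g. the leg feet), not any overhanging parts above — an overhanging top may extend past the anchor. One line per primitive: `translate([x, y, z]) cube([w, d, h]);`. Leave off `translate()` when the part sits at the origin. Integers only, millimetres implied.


translate([248, 229, 0]) cube([174, 140, 1444]);


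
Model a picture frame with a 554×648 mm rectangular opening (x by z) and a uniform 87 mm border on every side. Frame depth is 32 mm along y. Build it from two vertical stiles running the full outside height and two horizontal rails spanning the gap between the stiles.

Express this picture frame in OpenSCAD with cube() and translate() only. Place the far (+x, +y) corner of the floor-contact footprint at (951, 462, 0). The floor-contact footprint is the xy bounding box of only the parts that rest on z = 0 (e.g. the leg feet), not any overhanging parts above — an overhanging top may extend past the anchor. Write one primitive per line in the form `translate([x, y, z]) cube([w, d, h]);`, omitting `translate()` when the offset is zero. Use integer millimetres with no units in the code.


translate([223, 430, 0]) cube([87, 32, 822]);
translate([864, 430, 0]) cube([87, 32, 822]);
translate([310, 430, 0]) cube([554, 32, 87]);
translate([310, 430, 735]) cube([554, 32, 87]);


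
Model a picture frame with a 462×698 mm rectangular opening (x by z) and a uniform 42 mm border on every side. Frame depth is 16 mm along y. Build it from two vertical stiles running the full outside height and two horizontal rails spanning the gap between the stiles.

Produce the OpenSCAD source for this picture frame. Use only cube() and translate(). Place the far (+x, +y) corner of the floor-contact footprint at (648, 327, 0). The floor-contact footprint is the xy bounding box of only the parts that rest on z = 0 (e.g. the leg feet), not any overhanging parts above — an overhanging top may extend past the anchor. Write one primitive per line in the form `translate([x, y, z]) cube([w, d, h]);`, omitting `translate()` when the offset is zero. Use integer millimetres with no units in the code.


translate([102, 311, 0]) cube([42, 16, 782]);
translate([606, 311, 0]) cube([42, 16, 782]);
translate([144, 311, 0]) cube([462, 16, 42]);
translate([144, 311, 740]) cube([462, 16, 42]);


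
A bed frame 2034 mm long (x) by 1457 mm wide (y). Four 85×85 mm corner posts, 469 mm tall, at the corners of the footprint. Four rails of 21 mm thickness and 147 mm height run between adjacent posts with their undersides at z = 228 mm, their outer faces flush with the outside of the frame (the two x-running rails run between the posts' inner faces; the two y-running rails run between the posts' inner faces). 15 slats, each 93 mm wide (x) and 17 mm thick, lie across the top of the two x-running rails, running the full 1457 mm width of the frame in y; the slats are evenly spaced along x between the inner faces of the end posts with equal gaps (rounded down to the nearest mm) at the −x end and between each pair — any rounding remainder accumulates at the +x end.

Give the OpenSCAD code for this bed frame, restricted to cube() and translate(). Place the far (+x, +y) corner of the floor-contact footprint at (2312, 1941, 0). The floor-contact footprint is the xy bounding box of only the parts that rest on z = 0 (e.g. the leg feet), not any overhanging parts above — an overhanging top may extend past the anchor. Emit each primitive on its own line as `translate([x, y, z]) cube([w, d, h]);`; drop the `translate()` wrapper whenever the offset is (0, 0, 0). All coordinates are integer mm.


translate([278, 484, 0]) cube([85, 85, 469]);
translate([278, 1856, 0]) cube([85, 85, 469]);
translate([2227, 484, 0]) cube([85, 85, 469]);
translate([2227, 1856, 0]) cube([85, 85, 469]);
translate([363, 484, 228]) cube([1864, 21, 147]);
translate([363, 1920, 228]) cube([1864, 21, 147]);
translate([278, 569, 228]) cube([21, 1287, 147]);
translate([2291, 569, 228]) cube([21, 1287, 147]);
translate([392, 484, 375]) cube([93, 1457, 17]);
translate([514, 484, 375]) cube([93, 1457, 17]);
translate([636, 484, 375]) cube([93, 1457, 17]);
translate([758, 484, 375]) cube([93, 1457, 17]);
translate([880, 484, 375]) cube([93, 1457, 17]);
translate([1002, 484, 375]) cube([93, 1457, 17]);
translate([1124, 484, 375]) cube([93, 1457, 17]);
translate([1246, 484, 375]) cube([93, 1457, 17]);
translate([1368, 484, 375]) cube([93, 1457, 17]);
translate([1490, 484, 375]) cube([93, 1457, 17]);
translate([1612, 484, 375]) cube([93, 1457, 17]);
translate([1734, 484, 375]) cube([93, 1457, 17]);
translate([1856, 484, 375]) cube([93, 1457, 17]);
translate([1978, 484, 375]) cube([93, 1457, 17]);
translate([2100, 484, 375]) cube([93, 1457, 17]);


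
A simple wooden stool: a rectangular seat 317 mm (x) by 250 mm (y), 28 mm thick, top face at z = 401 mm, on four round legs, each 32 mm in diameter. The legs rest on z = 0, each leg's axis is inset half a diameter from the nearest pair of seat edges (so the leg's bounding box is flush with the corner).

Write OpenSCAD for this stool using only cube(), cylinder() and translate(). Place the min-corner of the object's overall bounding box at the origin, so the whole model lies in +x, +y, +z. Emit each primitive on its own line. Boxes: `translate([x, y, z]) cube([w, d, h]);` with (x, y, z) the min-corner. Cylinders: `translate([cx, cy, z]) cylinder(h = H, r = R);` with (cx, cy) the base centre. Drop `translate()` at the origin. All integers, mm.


translate([0, 0, 373]) cube([317, 250, 28]);
translate([16, 16, 0]) cylinder(h = 373, r = 16);
translate([301, 16, 0]) cylinder(h = 373, r = 16);
translate([16, 234, 0]) cylinder(h = 373, r = 16);
translate([301, 234, 0]) cylinder(h = 373, r = 16);


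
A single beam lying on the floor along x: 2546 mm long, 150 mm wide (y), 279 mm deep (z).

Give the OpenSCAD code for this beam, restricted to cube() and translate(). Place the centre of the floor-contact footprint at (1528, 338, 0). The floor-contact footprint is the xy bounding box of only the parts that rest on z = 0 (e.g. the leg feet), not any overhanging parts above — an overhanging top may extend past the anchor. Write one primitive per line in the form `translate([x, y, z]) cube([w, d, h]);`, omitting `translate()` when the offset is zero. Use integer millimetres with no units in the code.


translate([255, 263, 0]) cube([2546, 150, 279]);


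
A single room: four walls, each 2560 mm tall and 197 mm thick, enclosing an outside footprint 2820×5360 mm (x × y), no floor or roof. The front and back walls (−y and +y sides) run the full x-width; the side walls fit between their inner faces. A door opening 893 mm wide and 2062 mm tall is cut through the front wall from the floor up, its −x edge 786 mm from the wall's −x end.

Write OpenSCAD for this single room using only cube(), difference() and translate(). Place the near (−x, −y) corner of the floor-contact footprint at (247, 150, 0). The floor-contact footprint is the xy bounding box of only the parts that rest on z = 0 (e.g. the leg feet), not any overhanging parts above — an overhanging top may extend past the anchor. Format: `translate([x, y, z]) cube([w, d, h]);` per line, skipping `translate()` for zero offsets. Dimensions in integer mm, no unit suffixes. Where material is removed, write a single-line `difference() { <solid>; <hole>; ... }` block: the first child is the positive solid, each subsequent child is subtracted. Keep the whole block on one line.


difference() { translate([247, 150, 0]) cube([2820, 197, 2560]); translate([1033, 150, 0]) cube([893, 197, 2062]); }
translate([247, 5313, 0]) cube([2820, 197, 2560]);
translate([247, 347, 0]) cube([197, 4966, 2560]);
translate([2870, 347, 0]) cube([197, 4966, 2560]);


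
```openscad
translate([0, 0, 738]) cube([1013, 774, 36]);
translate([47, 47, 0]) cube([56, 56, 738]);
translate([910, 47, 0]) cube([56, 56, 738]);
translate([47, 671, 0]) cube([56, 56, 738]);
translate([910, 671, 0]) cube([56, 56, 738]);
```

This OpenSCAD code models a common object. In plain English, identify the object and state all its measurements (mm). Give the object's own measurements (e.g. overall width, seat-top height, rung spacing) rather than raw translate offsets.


A rectangular dining table. The top is 1013×774×36 mm with its upper surface at z = 774 mm. It stands on four 56×56 mm square legs, each inset 47 mm from the nearest pair of top edges, running from the floor to the underside of the top.


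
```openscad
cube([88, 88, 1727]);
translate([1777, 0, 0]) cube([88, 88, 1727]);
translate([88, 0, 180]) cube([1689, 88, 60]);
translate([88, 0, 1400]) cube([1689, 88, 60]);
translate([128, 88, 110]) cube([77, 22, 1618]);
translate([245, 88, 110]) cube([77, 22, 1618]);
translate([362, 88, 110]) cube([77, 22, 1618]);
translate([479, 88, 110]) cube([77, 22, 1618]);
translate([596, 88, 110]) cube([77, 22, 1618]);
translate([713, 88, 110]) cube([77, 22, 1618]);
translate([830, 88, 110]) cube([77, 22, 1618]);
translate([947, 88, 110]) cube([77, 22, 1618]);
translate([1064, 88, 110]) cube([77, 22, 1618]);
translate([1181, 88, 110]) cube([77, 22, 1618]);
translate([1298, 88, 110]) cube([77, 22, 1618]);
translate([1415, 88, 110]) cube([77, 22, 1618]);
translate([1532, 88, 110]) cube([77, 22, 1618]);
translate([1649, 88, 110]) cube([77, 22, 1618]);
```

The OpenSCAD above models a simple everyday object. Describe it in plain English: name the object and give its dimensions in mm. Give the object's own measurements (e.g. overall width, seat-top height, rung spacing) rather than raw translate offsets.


A fence section. Two 88×88 mm posts, 1727 mm tall, stand on the floor with a clear span of 1689 mm between their inner faces. Two horizontal rails of 88×60 mm section span the gap between the posts with their undersides at z = 180 mm and z = 1400 mm, flush with the posts' −y face. 14 pickets, each 77 mm wide, 22 mm thick and 1618 mm tall, are fixed to the +y face of the rails with their bottoms at z = 110 mm, spaced across the span with a 40 mm gap after the −x post and between neighbouring pickets, with 51 mm left before the +x post.


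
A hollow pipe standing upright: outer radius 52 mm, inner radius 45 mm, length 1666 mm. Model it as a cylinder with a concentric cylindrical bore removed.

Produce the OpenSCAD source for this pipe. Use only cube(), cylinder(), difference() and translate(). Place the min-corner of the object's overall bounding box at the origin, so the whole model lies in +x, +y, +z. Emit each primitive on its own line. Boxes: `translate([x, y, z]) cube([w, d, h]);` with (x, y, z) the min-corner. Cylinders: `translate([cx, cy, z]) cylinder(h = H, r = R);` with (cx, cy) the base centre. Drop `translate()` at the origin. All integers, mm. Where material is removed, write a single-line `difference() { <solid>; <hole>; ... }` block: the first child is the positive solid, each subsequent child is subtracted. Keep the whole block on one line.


difference() { translate([52, 52, 0]) cylinder(h = 1666, r = 52); translate([52, 52, 0]) cylinder(h = 1666, r = 45); }


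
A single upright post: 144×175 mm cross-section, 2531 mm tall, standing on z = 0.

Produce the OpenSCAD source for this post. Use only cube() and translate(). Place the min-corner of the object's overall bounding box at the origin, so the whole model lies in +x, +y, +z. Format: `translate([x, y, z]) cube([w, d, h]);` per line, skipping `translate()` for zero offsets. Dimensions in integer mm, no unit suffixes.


cube([144, 175, 2531]);


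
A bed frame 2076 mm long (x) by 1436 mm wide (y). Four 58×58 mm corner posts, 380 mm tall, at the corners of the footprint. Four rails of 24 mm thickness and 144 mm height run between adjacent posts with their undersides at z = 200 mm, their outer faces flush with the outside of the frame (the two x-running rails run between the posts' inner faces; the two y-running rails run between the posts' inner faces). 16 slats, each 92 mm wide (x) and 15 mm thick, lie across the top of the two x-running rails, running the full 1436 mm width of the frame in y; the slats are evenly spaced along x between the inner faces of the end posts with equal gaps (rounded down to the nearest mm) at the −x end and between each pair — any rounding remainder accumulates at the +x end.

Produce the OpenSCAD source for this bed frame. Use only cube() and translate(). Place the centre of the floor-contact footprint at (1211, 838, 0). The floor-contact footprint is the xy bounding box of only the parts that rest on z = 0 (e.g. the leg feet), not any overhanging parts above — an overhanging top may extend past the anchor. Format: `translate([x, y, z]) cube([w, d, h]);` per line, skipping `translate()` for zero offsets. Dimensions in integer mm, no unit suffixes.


translate([173, 120, 0]) cube([58, 58, 380]);
translate([173, 1498, 0]) cube([58, 58, 380]);
translate([2191, 120, 0]) cube([58, 58, 380]);
translate([2191, 1498, 0]) cube([58, 58, 380]);
translate([231, 120, 200]) cube([1960, 24, 144]);
translate([231, 1532, 200]) cube([1960, 24, 144]);
translate([173, 178, 200]) cube([24, 1320, 144]);
translate([2225, 178, 200]) cube([24, 1320, 144]);
translate([259, 120, 344]) cube([92, 1436, 15]);
translate([379, 120, 344]) cube([92, 1436, 15]);
translate([499, 120, 344]) cube([92, 1436, 15]);
translate([619, 120, 344]) cube([92, 1436, 15]);
translate([739, 120, 344]) cube([92, 1436, 15]);
translate([859, 120, 344]) cube([92, 1436, 15]);
translate([979, 120, 344]) cube([92, 1436, 15]);
translate([1099, 120, 344]) cube([92, 1436, 15]);
translate([1219, 120, 344]) cube([92, 1436, 15]);
translate([1339, 120, 344]) cube([92, 1436, 15]);
translate([1459, 120, 344]) cube([92, 1436, 15]);
translate([1579, 120, 344]) cube([92, 1436, 15]);
translate([1699, 120, 344]) cube([92, 1436, 15]);
translate([1819, 120, 344]) cube([92, 1436, 15]);
translate([1939, 120, 344]) cube([92, 1436, 15]);
translate([2059, 120, 344]) cube([92, 1436, 15]);


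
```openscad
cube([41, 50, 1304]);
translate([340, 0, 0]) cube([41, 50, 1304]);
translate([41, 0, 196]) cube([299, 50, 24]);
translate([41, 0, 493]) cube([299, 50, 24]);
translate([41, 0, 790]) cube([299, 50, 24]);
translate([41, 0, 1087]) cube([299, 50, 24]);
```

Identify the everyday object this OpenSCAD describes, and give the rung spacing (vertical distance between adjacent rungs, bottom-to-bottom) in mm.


A ladder. The rung spacing is 297 mm.

Two tall 41×50 posts with 4 short bars between them — a ladder. Adjacent rungs sit at z = 196 and z = 493, so the spacing is 493 − 196 = 297 mm.


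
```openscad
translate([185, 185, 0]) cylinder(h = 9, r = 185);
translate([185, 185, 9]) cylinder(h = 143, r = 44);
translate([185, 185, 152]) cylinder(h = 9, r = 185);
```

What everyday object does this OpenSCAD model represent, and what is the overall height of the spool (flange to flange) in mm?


A spool. The overall height is 161 mm.

Three coaxial cylinders, large–small–large — a spool. Two 9 mm flanges and a 143 mm core give 9 + 143 + 9 = 161 mm.


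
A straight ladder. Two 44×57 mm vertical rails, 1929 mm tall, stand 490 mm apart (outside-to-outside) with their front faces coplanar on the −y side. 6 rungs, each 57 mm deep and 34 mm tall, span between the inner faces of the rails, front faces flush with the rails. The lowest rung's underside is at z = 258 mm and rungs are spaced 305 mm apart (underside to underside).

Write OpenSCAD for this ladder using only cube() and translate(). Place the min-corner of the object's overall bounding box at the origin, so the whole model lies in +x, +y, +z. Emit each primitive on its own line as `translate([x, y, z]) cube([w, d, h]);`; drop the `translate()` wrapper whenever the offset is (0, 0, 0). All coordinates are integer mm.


// rung span = 490 - 2*44 = 402
// rung[k] z = 258 + k*305
cube([44, 57, 1929]);
translate([446, 0, 0]) cube([44, 57, 1929]);
translate([44, 0, 258]) cube([402, 57, 34]);
translate([44, 0, 563]) cube([402, 57, 34]);
translate([44, 0, 868]) cube([402, 57, 34]);
translate([44, 0, 1173]) cube([402, 57, 34]);
translate([44, 0, 1478]) cube([402, 57, 34]);
translate([44, 0, 1783]) cube([402, 57, 34]);


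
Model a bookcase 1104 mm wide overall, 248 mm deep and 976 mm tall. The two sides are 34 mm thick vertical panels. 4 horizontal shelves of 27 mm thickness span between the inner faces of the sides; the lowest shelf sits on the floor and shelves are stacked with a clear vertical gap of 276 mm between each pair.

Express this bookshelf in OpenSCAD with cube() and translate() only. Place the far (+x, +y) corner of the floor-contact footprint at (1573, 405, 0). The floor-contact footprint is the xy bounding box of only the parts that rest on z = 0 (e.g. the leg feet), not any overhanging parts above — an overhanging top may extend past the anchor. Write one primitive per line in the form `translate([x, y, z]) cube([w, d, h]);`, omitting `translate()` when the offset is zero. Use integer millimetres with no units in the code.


translate([469, 157, 0]) cube([34, 248, 976]);
translate([1539, 157, 0]) cube([34, 248, 976]);
translate([503, 157, 0]) cube([1036, 248, 27]);
translate([503, 157, 303]) cube([1036, 248, 27]);
translate([503, 157, 606]) cube([1036, 248, 27]);
translate([503, 157, 909]) cube([1036, 248, 27]);


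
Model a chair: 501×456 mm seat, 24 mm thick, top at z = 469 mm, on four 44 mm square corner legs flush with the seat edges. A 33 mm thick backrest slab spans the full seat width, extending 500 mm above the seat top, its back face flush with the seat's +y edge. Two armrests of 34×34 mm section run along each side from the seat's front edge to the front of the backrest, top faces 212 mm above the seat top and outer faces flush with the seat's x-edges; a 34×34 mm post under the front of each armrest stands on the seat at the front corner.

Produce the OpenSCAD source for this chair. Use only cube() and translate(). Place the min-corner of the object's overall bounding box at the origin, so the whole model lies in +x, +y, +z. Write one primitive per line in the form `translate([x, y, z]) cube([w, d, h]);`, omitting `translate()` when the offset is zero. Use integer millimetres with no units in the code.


// leg_h = 469 - 24 = 445
// arm post h = 212 - 34 = 178
translate([0, 0, 445]) cube([501, 456, 24]);
cube([44, 44, 445]);
translate([457, 0, 0]) cube([44, 44, 445]);
translate([0, 412, 0]) cube([44, 44, 445]);
translate([457, 412, 0]) cube([44, 44, 445]);
translate([0, 423, 469]) cube([501, 33, 500]);
translate([0, 0, 647]) cube([34, 423, 34]);
translate([467, 0, 647]) cube([34, 423, 34]);
translate([0, 0, 469]) cube([34, 34, 178]);
translate([467, 0, 469]) cube([34, 34, 178]);


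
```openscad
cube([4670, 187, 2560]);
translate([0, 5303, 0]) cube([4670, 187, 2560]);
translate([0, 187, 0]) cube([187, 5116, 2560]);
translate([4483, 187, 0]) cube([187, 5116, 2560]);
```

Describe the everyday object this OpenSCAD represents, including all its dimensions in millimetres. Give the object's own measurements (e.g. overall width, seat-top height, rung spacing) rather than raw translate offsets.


The wall frame of a small rectangular building: four walls, each 2560 mm tall and 187 mm thick, enclosing a footprint 4670 mm (x) by 5490 mm (y) outside-to-outside, with no floor or roof. The front and back walls (the −y and +y sides) span the full width; the two side walls fit between them.


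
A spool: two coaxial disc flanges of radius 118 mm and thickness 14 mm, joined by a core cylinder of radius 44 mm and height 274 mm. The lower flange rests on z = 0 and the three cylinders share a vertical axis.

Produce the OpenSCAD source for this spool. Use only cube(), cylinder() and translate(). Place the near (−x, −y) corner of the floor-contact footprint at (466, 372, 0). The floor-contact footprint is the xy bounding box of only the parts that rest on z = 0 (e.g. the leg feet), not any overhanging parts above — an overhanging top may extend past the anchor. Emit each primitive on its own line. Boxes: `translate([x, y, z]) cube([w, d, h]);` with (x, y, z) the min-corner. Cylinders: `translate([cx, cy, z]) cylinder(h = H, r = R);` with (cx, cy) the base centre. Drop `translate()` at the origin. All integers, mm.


translate([584, 490, 0]) cylinder(h = 14, r = 118);
translate([584, 490, 14]) cylinder(h = 274, r = 44);
translate([584, 490, 288]) cylinder(h = 14, r = 118);


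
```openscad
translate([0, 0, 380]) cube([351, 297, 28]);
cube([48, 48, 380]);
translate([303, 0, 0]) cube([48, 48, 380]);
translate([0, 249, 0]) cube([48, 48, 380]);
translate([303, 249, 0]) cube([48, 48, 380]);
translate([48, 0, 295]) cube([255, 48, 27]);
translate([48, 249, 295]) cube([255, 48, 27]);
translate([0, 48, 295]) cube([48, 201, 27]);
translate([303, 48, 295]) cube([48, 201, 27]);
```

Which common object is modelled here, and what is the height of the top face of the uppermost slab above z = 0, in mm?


A stool. The seat height is 408 mm.

A 351×297×28 slab at z = 380 on four corner posts — a stool. The seat top is 380 + 28 = 408 mm.


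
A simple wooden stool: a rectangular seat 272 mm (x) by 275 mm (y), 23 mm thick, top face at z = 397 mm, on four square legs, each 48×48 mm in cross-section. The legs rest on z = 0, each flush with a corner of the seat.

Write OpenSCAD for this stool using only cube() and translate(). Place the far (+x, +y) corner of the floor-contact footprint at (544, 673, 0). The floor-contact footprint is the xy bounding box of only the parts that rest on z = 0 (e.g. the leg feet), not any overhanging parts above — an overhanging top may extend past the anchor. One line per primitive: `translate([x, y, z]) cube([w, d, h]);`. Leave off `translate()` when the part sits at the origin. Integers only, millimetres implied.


// leg_h = 397 - 23 = 374
translate([272, 398, 374]) cube([272, 275, 23]);
translate([272, 398, 0]) cube([48, 48, 374]);
translate([496, 398, 0]) cube([48, 48, 374]);
translate([272, 625, 0]) cube([48, 48, 374]);
translate([496, 625, 0]) cube([48, 48, 374]);


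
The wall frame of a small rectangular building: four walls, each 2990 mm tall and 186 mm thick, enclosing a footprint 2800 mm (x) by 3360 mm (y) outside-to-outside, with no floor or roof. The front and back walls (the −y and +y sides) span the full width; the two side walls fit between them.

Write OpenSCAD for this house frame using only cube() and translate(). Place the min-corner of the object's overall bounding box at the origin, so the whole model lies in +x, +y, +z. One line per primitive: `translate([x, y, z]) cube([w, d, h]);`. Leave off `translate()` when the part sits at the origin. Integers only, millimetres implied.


cube([2800, 186, 2990]);
translate([0, 3174, 0]) cube([2800, 186, 2990]);
translate([0, 186, 0]) cube([186, 2988, 2990]);
translate([2614, 186, 0]) cube([186, 2988, 2990]);


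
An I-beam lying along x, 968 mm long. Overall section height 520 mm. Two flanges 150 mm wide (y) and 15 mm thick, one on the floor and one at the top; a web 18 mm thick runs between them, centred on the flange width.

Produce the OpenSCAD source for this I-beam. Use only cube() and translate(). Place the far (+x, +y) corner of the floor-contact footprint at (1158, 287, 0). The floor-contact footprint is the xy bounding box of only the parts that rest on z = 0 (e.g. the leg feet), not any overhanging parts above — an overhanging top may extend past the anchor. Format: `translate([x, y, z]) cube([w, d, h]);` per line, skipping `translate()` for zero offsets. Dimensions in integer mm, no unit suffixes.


translate([190, 137, 0]) cube([968, 150, 15]);
translate([190, 203, 15]) cube([968, 18, 490]);
translate([190, 137, 505]) cube([968, 150, 15]);


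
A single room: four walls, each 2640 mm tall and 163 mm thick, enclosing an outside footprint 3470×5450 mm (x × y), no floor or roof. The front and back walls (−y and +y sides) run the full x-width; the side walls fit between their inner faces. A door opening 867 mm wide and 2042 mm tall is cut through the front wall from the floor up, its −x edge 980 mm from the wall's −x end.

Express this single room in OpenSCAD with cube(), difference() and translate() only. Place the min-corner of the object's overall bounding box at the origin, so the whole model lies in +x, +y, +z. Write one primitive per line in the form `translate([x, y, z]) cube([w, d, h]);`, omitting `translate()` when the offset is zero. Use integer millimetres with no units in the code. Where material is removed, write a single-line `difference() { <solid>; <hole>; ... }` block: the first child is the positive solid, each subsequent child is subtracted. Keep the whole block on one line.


difference() { cube([3470, 163, 2640]); translate([980, 0, 0]) cube([867, 163, 2042]); }
translate([0, 5287, 0]) cube([3470, 163, 2640]);
translate([0, 163, 0]) cube([163, 5124, 2640]);
translate([3307, 163, 0]) cube([163, 5124, 2640]);


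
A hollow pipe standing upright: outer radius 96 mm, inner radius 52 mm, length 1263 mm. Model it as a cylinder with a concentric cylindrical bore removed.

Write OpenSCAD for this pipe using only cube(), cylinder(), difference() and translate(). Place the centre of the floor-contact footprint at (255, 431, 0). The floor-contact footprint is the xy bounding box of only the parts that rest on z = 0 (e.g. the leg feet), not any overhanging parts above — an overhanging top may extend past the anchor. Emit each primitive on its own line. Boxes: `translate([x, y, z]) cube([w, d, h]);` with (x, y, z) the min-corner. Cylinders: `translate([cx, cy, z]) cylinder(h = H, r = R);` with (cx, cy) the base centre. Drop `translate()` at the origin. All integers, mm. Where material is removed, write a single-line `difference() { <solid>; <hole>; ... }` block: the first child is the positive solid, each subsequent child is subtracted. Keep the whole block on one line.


difference() { translate([255, 431, 0]) cylinder(h = 1263, r = 96); translate([255, 431, 0]) cylinder(h = 1263, r = 52); }


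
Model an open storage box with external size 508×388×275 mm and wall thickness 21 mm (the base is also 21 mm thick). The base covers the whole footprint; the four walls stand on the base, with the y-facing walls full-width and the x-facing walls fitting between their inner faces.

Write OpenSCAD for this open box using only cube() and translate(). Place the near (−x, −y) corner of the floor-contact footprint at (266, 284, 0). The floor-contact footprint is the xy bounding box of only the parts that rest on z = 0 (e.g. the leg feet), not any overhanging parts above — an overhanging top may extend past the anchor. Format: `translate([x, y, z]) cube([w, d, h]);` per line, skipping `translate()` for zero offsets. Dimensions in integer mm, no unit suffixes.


translate([266, 284, 0]) cube([508, 388, 21]);
translate([266, 284, 21]) cube([508, 21, 254]);
translate([266, 651, 21]) cube([508, 21, 254]);
translate([266, 305, 21]) cube([21, 346, 254]);
translate([753, 305, 21]) cube([21, 346, 254]);


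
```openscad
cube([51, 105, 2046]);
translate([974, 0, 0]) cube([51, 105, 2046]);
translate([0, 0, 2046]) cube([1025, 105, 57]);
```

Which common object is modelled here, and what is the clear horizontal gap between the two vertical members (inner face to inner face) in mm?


A door frame. The clear opening width is 923 mm.

Two 2046 mm tall posts with a header on top — a door frame. The left jamb is 51 mm wide at x = 0; the right jamb starts at x = 974. The clear opening is 974 − 51 = 923 mm.


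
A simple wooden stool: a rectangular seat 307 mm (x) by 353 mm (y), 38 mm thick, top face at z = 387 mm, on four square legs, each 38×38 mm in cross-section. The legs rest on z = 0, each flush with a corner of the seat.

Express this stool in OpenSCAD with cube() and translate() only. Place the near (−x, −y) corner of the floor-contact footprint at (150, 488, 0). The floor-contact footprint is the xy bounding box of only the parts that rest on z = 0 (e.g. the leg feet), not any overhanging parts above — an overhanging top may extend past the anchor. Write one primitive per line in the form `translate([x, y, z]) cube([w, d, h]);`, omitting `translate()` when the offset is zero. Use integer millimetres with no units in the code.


translate([150, 488, 349]) cube([307, 353, 38]);
translate([150, 488, 0]) cube([38, 38, 349]);
translate([419, 488, 0]) cube([38, 38, 349]);
translate([150, 803, 0]) cube([38, 38, 349]);
translate([419, 803, 0]) cube([38, 38, 349]);


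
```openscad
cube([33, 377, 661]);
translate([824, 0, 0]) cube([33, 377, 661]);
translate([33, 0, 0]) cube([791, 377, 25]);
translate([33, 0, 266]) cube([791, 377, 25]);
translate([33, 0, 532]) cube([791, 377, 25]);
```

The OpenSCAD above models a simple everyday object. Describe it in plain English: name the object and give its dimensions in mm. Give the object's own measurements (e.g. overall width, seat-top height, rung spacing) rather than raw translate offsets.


An open bookshelf. Two side panels, each 33 mm thick, 377 mm deep and 661 mm tall, stand 857 mm apart (outside-to-outside). Between them sit 3 shelves, each 25 mm thick and 377 mm deep, spanning the full gap between the sides. The bottom shelf rests on the floor (its underside at z = 0) and the clear gap between one shelf's top and the next shelf's underside is 241 mm.


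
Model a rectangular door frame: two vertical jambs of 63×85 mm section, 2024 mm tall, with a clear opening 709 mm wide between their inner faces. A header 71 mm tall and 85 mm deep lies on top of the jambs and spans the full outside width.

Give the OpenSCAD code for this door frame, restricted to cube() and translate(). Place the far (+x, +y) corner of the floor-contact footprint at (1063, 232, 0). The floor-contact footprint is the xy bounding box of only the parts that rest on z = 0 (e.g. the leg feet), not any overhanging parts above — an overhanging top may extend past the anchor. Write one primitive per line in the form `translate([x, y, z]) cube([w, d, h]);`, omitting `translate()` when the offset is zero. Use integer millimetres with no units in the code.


translate([228, 147, 0]) cube([63, 85, 2024]);
translate([1000, 147, 0]) cube([63, 85, 2024]);
translate([228, 147, 2024]) cube([835, 85, 71]);


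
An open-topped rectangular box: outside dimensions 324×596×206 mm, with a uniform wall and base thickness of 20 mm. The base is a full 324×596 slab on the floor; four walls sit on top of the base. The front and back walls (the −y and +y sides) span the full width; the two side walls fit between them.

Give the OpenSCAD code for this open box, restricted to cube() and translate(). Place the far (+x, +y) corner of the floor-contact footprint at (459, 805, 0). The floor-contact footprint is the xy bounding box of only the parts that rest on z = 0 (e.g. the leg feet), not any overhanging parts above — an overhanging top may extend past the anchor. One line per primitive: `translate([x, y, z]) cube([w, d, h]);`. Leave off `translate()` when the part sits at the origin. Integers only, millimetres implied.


translate([135, 209, 0]) cube([324, 596, 20]);
translate([135, 209, 20]) cube([324, 20, 186]);
translate([135, 785, 20]) cube([324, 20, 186]);
translate([135, 229, 20]) cube([20, 556, 186]);
translate([439, 229, 20]) cube([20, 556, 186]);


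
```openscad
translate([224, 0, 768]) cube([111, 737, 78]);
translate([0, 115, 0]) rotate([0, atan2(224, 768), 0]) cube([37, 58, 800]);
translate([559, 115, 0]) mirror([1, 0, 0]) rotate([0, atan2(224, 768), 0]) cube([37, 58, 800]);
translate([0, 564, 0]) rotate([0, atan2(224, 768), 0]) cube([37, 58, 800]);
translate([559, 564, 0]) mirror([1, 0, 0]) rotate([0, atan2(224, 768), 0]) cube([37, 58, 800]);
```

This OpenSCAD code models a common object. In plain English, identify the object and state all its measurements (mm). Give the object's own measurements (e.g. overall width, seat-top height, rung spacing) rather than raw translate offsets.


A sawhorse. A 111×737×78 mm beam (x, y, z) sits on two A-frame leg pairs. Each pair is two raked legs of 37×58 mm section (58 mm along y) splaying symmetrically in x. Each leg rises 768 mm vertically over 224 mm of horizontal reach and is 800 mm long along its own axis. Every leg's outer bottom edge rests on the floor and its outer top edge meets a bottom edge of the beam — the left legs (tilting toward +x) meet the beam's −x bottom edge, the right legs (their mirror images, tilting toward −x) meet its +x bottom edge — so the leg tops tuck under the beam, the beam's underside is 768 mm above the floor, and the feet are 559 mm apart outside-to-outside with the beam centred between them. The two leg pairs are set in 115 mm from either end of the beam.


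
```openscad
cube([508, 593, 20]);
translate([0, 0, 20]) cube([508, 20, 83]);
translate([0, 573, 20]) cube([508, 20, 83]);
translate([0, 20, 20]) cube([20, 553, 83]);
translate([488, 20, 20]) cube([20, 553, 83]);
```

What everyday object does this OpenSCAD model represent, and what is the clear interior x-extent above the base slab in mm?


An open box. The internal width is 468 mm.

A 508×593 base slab with four walls standing on it — an open box. The base is 508 mm wide and the walls are 20 mm thick, so the internal width is 508 − 2 × 20 = 468 mm.
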